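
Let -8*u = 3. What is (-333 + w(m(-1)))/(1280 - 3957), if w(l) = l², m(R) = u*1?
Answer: 21303/171328 ≈ 0.12434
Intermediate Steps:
u = -3/8 (u = -⅛*3 = -3/8 ≈ -0.37500)
m(R) = -3/8 (m(R) = -3/8*1 = -3/8)
(-333 + w(m(-1)))/(1280 - 3957) = (-333 + (-3/8)²)/(1280 - 3957) = (-333 + 9/64)/(-2677) = -21303/64*(-1/2677) = 21303/171328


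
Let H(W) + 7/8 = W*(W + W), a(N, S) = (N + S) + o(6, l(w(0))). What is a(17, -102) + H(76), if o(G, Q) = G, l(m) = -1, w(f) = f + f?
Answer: 91777/8 ≈ 11472.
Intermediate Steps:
w(f) = 2*f
a(N, S) = 6 + N + S (a(N, S) = (N + S) + 6 = 6 + N + S)
H(W) = -7/8 + 2*W² (H(W) = -7/8 + W*(W + W) = -7/8 + W*(2*W) = -7/8 + 2*W²)
a(17, -102) + H(76) = (6 + 17 - 102) + (-7/8 + 2*76²) = -79 + (-7/8 + 2*5776) = -79 + (-7/8 + 11552) = -79 + 92409/8 = 91777/8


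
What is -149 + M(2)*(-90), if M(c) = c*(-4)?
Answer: 571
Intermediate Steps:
M(c) = -4*c
-149 + M(2)*(-90) = -149 - 4*2*(-90) = -149 - 8*(-90) = -149 + 720 = 571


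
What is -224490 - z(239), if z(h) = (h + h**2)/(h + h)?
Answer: -224610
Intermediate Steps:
z(h) = (h + h**2)/(2*h) (z(h) = (h + h**2)/((2*h)) = (h + h**2)*(1/(2*h)) = (h + h**2)/(2*h))
-224490 - z(239) = -224490 - (1/2 + (1/2)*239) = -224490 - (1/2 + 239/2) = -224490 - 1*120 = -224490 - 120 = -224610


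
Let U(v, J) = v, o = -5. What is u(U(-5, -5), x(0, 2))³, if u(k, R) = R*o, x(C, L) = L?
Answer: -1000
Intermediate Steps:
u(k, R) = -5*R (u(k, R) = R*(-5) = -5*R)
u(U(-5, -5), x(0, 2))³ = (-5*2)³ = (-10)³ = -1000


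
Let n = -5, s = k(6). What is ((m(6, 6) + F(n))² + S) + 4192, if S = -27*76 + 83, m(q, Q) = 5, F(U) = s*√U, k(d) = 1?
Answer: 2243 + 10*I*√5 ≈ 2243.0 + 22.361*I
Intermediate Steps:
s = 1
F(U) = √U (F(U) = 1*√U = √U)
S = -1969 (S = -2052 + 83 = -1969)
((m(6, 6) + F(n))² + S) + 4192 = ((5 + √(-5))² - 1969) + 4192 = ((5 + I*√5)² - 1969) + 4192 = (-1969 + (5 + I*√5)²) + 4192 = 2223 + (5 + I*√5)²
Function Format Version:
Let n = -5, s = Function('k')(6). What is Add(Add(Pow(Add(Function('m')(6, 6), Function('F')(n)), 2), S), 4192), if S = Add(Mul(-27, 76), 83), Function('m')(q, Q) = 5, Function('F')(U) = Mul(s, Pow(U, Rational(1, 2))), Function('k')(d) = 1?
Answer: Add(2243, Mul(10, I, Pow(5, Rational(1, 2)))) ≈ Add(2243.0, Mul(22.361, I))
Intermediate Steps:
s = 1
Function('F')(U) = Pow(U, Rational(1, 2)) (Function('F')(U) = Mul(1, Pow(U, Rational(1, 2))) = Pow(U, Rational(1, 2)))
S = -1969 (S = Add(-2052, 83) = -1969)
Add(Add(Pow(Add(Function('m')(6, 6), Function('F')(n)), 2), S), 4192) = Add(Add(Pow(Add(5, Pow(-5, Rational(1, 2))), 2), -1969), 4192) = Add(Add(Pow(Add(5, Mul(I, Pow(5, Rational(1, 2)))), 2), -1969), 4192) = Add(Add(-1969, Pow(Add(5, Mul(I, Pow(5, Rational(1, 2)))), 2)), 4192) = Add(2223, Pow(Add(5, Mul(I, Pow(5, Rational(1, 2)))), 2))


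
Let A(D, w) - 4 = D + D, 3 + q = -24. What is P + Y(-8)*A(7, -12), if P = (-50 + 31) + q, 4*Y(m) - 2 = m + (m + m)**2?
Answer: 1079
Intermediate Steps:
q = -27 (q = -3 - 24 = -27)
A(D, w) = 4 + 2*D (A(D, w) = 4 + (D + D) = 4 + 2*D)
Y(m) = 1/2 + m**2 + m/4 (Y(m) = 1/2 + (m + (m + m)**2)/4 = 1/2 + (m + (2*m)**2)/4 = 1/2 + (m + 4*m**2)/4 = 1/2 + (m**2 + m/4) = 1/2 + m**2 + m/4)
P = -46 (P = (-50 + 31) - 27 = -19 - 27 = -46)
P + Y(-8)*A(7, -12) = -46 + (1/2 + (-8)**2 + (1/4)*(-8))*(4 + 2*7) = -46 + (1/2 + 64 - 2)*(4 + 14) = -46 + (125/2)*18 = -46 + 1125 = 1079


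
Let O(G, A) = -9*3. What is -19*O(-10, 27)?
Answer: 513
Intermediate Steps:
O(G, A) = -27
-19*O(-10, 27) = -19*(-27) = 513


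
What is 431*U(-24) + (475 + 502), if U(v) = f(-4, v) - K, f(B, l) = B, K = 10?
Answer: -5057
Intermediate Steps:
U(v) = -14 (U(v) = -4 - 1*10 = -4 - 10 = -14)
431*U(-24) + (475 + 502) = 431*(-14) + (475 + 502) = -6034 + 977 = -5057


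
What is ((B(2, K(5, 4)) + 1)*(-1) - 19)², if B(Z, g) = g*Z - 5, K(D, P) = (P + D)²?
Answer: 31329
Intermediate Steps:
K(D, P) = (D + P)²
B(Z, g) = -5 + Z*g (B(Z, g) = Z*g - 5 = -5 + Z*g)
((B(2, K(5, 4)) + 1)*(-1) - 19)² = (((-5 + 2*(5 + 4)²) + 1)*(-1) - 19)² = (((-5 + 2*9²) + 1)*(-1) - 19)² = (((-5 + 2*81) + 1)*(-1) - 19)² = (((-5 + 162) + 1)*(-1) - 19)² = ((157 + 1)*(-1) - 19)² = (158*(-1) - 19)² = (-158 - 19)² = (-177)² = 31329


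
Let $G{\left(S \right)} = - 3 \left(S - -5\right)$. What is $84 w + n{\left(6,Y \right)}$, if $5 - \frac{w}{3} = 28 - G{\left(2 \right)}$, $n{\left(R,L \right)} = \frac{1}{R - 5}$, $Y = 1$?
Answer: $-11087$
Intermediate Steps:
$n{\left(R,L \right)} = \frac{1}{-5 + R}$
$G{\left(S \right)} = -15 - 3 S$ ($G{\left(S \right)} = - 3 \left(S + 5\right) = - 3 \left(5 + S\right) = -15 - 3 S$)
$w = -132$ ($w = 15 - 3 \left(28 - \left(-15 - 6\right)\right) = 15 - 3 \left(28 - -21\right) = 15 - 3 \left(28 + 21\right) = 15 - 147 = -132$)
$84 w + n{\left(6,Y \right)} = 84 \left(-132\right) + \frac{1}{-5 + 6} = -11088 + 1^{-1} = -11088 + 1 = -11087$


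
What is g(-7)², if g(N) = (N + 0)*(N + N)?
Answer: 9604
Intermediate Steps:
g(N) = 2*N² (g(N) = N*(2*N) = 2*N²)
g(-7)² = (2*(-7)²)² = (2*49)² = 98² = 9604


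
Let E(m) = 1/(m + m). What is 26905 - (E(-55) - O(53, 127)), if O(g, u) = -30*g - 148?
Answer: 2768371/110 ≈ 25167.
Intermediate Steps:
O(g, u) = -148 - 30*g
E(m) = 1/(2*m)
26905 - (E(-55) - O(53, 127)) = 26905 - ((1/2)/(-55) - (-148 - 30*53)) = 26905 - ((1/2)*(-1/55) - (-148 - 1590)) = 26905 - (-1/110 - 1*(-1738)) = 26905 - (-1/110 + 1738) = 26905 - 1*191179/110 = 26905 - 191179/110 = 2768371/110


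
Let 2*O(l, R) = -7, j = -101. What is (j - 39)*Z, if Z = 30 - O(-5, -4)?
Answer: -4690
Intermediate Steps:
O(l, R) = -7/2 (O(l, R) = (½)*(-7) = -7/2)
Z = 67/2 (Z = 30 - 1*(-7/2) = 30 + 7/2 = 67/2 ≈ 33.500)
(j - 39)*Z = (-101 - 39)*(67/2) = -140*67/2 = -4690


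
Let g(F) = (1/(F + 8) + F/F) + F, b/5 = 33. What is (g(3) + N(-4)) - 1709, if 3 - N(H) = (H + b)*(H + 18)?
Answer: -43515/11 ≈ -3955.9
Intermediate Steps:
b = 165 (b = 5*33 = 165)
N(H) = 3 - (18 + H)*(165 + H) (N(H) = 3 - (H + 165)*(H + 18) = 3 - (165 + H)*(18 + H) = 3 - (18 + H)*(165 + H))
g(F) = 1 + F + 1/(8 + F) (g(F) = (1/(8 + F) + 1) + F = (1 + 1/(8 + F)) + F = 1 + F + 1/(8 + F))
(g(3) + N(-4)) - 1709 = ((9 + 3² + 9*3)/(8 + 3) + (-2967 - 1*(-4)² - 183*(-4))) - 1709 = ((9 + 9 + 27)/11 + (-2967 - 1*16 + 732)) - 1709 = ((1/11)*45 + (-2967 - 16 + 732)) - 1709 = (45/11 - 2251) - 1709 = -24716/11 - 1709 = -43515/11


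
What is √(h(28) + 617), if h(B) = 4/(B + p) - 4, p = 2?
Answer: √137955/15 ≈ 24.762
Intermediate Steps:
h(B) = -4 + 4/(2 + B) (h(B) = 4/(B + 2) - 4 = 4/(2 + B) - 4 = -4 + 4/(2 + B))
√(h(28) + 617) = √(4*(-1 - 1*28)/(2 + 28) + 617) = √(4*(-1 - 28)/30 + 617) = √(4*(1/30)*(-29) + 617) = √(-58/15 + 617) = √(9197/15) = √137955/15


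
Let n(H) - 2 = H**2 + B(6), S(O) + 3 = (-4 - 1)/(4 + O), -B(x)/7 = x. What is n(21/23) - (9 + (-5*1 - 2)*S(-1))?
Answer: -128282/1587 ≈ -80.833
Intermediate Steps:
B(x) = -7*x
S(O) = -3 - 5/(4 + O) (S(O) = -3 + (-4 - 1)/(4 + O) = -3 - 5/(4 + O))
n(H) = -40 + H**2 (n(H) = 2 + (H**2 - 7*6) = 2 + (H**2 - 42) = 2 + (-42 + H**2) = -40 + H**2)
n(21/23) - (9 + (-5*1 - 2)*S(-1)) = (-40 + (21/23)**2) - (9 + (-5*1 - 2)*((-17 - 3*(-1))/(4 - 1))) = (-40 + (21*(1/23))**2) - (9 + (-5 - 2)*((-17 + 3)/3)) = (-40 + (21/23)**2) - (9 - 7*(-14)/3) = (-40 + 441/529) - (9 - 7*(-14/3)) = -20719/529 - (9 + 98/3) = -20719/529 - 1*125/3 = -20719/529 - 125/3 = -128282/1587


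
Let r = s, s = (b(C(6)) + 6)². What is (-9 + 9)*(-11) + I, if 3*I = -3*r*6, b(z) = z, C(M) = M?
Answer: -864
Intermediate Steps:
s = 144 (s = (6 + 6)² = 12² = 144)
r = 144
I = -864 (I = (-3*144*6)/3 = (-432*6)/3 = (⅓)*(-2592) = -864)
(-9 + 9)*(-11) + I = (-9 + 9)*(-11) - 864 = 0*(-11) - 864 = 0 - 864 = -864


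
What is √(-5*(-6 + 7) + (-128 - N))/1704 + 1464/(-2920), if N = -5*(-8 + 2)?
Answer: -183/365 + I*√163/1704 ≈ -0.50137 + 0.0074925*I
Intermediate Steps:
N = 30 (N = -5*(-6) = 30)
√(-5*(-6 + 7) + (-128 - N))/1704 + 1464/(-2920) = √(-5*(-6 + 7) + (-128 - 1*30))/1704 + 1464/(-2920) = √(-5*1 + (-128 - 30))*(1/1704) + 1464*(-1/2920) = √(-5 - 158)*(1/1704) - 183/365 = √(-163)*(1/1704) - 183/365 = (I*√163)*(1/1704) - 183/365 = I*√163/1704 - 183/365 = -183/365 + I*√163/1704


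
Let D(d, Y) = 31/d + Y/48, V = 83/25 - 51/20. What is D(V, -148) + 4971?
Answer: 4627555/924 ≈ 5008.2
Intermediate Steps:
V = 77/100 (V = 83*(1/25) - 51*1/20 = 83/25 - 51/20 = 77/100 ≈ 0.77000)
D(d, Y) = 31/d + Y/48 (D(d, Y) = 31/d + Y*(1/48) = 31/d + Y/48)
D(V, -148) + 4971 = (31/(77/100) + (1/48)*(-148)) + 4971 = (31*(100/77) - 37/12) + 4971 = (3100/77 - 37/12) + 4971 = 34351/924 + 4971 = 4627555/924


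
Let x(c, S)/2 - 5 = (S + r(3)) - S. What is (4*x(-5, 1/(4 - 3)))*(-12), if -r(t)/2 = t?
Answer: 96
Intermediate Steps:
r(t) = -2*t
x(c, S) = -2 (x(c, S) = 10 + 2*((S - 2*3) - S) = 10 + 2*((S - 6) - S) = 10 + 2*((-6 + S) - S) = 10 + 2*(-6) = 10 - 12 = -2)
(4*x(-5, 1/(4 - 3)))*(-12) = (4*(-2))*(-12) = -8*(-12) = 96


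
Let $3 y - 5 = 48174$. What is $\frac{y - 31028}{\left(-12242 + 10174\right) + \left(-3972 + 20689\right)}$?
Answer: $- \frac{44905}{43947} \approx -1.0218$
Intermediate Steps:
$y = \frac{48179}{3}$ ($y = \frac{5}{3} + \frac{1}{3} \cdot 48174 = \frac{5}{3} + 16058 = \frac{48179}{3} \approx 16060.0$)
$\frac{y - 31028}{\left(-12242 + 10174\right) + \left(-3972 + 20689\right)} = \frac{\frac{48179}{3} - 31028}{\left(-12242 + 10174\right) + \left(-3972 + 20689\right)} = - \frac{44905}{3 \left(-2068 + 16717\right)} = - \frac{44905}{3 \cdot 14649} = \left(- \frac{44905}{3}\right) \frac{1}{14649} = - \frac{44905}{43947}$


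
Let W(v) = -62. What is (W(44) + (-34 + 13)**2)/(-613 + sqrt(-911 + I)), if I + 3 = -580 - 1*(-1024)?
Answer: -232327/376239 - 379*I*sqrt(470)/376239 ≈ -0.6175 - 0.021839*I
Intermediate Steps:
I = 441 (I = -3 + (-580 - 1*(-1024)) = -3 + (-580 + 1024) = -3 + 444 = 441)
(W(44) + (-34 + 13)**2)/(-613 + sqrt(-911 + I)) = (-62 + (-34 + 13)**2)/(-613 + sqrt(-911 + 441)) = (-62 + (-21)**2)/(-613 + sqrt(-470)) = (-62 + 441)/(-613 + I*sqrt(470)) = 379/(-613 + I*sqrt(470))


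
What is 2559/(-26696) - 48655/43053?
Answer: -1409066507/1149342888 ≈ -1.2260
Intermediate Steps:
2559/(-26696) - 48655/43053 = 2559*(-1/26696) - 48655*1/43053 = -2559/26696 - 48655/43053 = -1409066507/1149342888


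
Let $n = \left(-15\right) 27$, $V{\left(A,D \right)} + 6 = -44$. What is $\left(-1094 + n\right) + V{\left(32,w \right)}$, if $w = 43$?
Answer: $-1549$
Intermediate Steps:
$V{\left(A,D \right)} = -50$ ($V{\left(A,D \right)} = -6 - 44 = -50$)
$n = -405$
$\left(-1094 + n\right) + V{\left(32,w \right)} = \left(-1094 - 405\right) - 50 = -1499 - 50 = -1549$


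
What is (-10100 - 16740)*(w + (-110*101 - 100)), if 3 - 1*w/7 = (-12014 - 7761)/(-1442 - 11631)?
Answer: 3929704038480/13073 ≈ 3.0060e+8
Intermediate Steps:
w = 136108/13073 (w = 21 - 7*(-12014 - 7761)/(-1442 - 11631) = 21 - (-138425)/(-13073) = 21 - (-138425)*(-1)/13073 = 21 - 7*19775/13073 = 21 - 138425/13073 = 136108/13073 ≈ 10.411)
(-10100 - 16740)*(w + (-110*101 - 100)) = (-10100 - 16740)*(136108/13073 + (-110*101 - 100)) = -26840*(136108/13073 + (-11110 - 100)) = -26840*(136108/13073 - 11210) = -26840*(-146412222/13073) = 3929704038480/13073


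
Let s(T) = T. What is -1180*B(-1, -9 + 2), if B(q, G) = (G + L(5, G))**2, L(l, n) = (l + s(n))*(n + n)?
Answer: -520380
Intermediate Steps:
L(l, n) = 2*n*(l + n) (L(l, n) = (l + n)*(n + n) = (l + n)*(2*n) = 2*n*(l + n))
B(q, G) = (G + 2*G*(5 + G))**2
-1180*B(-1, -9 + 2) = -1180*(-9 + 2)**2*(11 + 2*(-9 + 2))**2 = -1180*(-7)**2*(11 + 2*(-7))**2 = -57820*(11 - 14)**2 = -57820*(-3)**2 = -57820*9 = -1180*441 = -520380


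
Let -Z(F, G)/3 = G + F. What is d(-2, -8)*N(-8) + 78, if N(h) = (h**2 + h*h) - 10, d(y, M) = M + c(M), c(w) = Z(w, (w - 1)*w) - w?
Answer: -22578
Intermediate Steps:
Z(F, G) = -3*F - 3*G (Z(F, G) = -3*(G + F) = -3*(F + G) = -3*F - 3*G)
c(w) = -4*w - 3*w*(-1 + w) (c(w) = (-3*w - 3*(w - 1)*w) - w = (-3*w - 3*(-1 + w)*w) - w = (-3*w - 3*w*(-1 + w)) - w = -4*w - 3*w*(-1 + w))
d(y, M) = M + M*(-1 - 3*M)
N(h) = -10 + 2*h**2 (N(h) = (h**2 + h**2) - 10 = 2*h**2 - 10 = -10 + 2*h**2)
d(-2, -8)*N(-8) + 78 = (-3*(-8)**2)*(-10 + 2*(-8)**2) + 78 = (-3*64)*(-10 + 2*64) + 78 = -192*(-10 + 128) + 78 = -192*118 + 78 = -22656 + 78 = -22578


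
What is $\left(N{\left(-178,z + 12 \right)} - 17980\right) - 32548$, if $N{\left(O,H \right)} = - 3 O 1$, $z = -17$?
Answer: $-49994$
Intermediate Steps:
$N{\left(O,H \right)} = - 3 O$
$\left(N{\left(-178,z + 12 \right)} - 17980\right) - 32548 = \left(\left(-3\right) \left(-178\right) - 17980\right) - 32548 = \left(534 - 17980\right) - 32548 = -17446 - 32548 = -49994$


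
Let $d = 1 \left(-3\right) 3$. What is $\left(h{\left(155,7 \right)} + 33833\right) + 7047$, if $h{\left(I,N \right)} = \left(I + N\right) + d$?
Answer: $41033$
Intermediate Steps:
$d = -9$ ($d = \left(-3\right) 3 = -9$)
$h{\left(I,N \right)} = -9 + I + N$ ($h{\left(I,N \right)} = \left(I + N\right) - 9 = -9 + I + N$)
$\left(h{\left(155,7 \right)} + 33833\right) + 7047 = \left(\left(-9 + 155 + 7\right) + 33833\right) + 7047 = \left(153 + 33833\right) + 7047 = 33986 + 7047 = 41033$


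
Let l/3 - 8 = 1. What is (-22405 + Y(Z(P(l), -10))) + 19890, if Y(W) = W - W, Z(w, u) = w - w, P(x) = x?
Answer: -2515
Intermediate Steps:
l = 27 (l = 24 + 3*1 = 24 + 3 = 27)
Z(w, u) = 0
Y(W) = 0
(-22405 + Y(Z(P(l), -10))) + 19890 = (-22405 + 0) + 19890 = -22405 + 19890 = -2515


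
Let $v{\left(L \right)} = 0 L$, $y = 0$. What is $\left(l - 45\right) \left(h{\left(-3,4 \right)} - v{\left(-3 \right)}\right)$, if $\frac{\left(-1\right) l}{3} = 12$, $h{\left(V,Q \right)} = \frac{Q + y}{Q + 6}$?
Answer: $- \frac{162}{5} \approx -32.4$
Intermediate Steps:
$v{\left(L \right)} = 0$
$h{\left(V,Q \right)} = \frac{Q}{6 + Q}$ ($h{\left(V,Q \right)} = \frac{Q + 0}{Q + 6} = \frac{Q}{6 + Q}$)
$l = -36$ ($l = \left(-3\right) 12 = -36$)
$\left(l - 45\right) \left(h{\left(-3,4 \right)} - v{\left(-3 \right)}\right) = \left(-36 - 45\right) \left(\frac{4}{6 + 4} - 0\right) = - 81 \left(\frac{4}{10} + 0\right) = - 81 \left(4 \cdot \frac{1}{10} + 0\right) = - 81 \left(\frac{2}{5} + 0\right) = \left(-81\right) \frac{2}{5} = - \frac{162}{5}$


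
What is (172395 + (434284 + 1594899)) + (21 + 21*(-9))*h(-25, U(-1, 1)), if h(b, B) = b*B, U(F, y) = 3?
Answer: 2214178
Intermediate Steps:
h(b, B) = B*b
(172395 + (434284 + 1594899)) + (21 + 21*(-9))*h(-25, U(-1, 1)) = (172395 + (434284 + 1594899)) + (21 + 21*(-9))*(3*(-25)) = (172395 + 2029183) + (21 - 189)*(-75) = 2201578 - 168*(-75) = 2201578 + 12600 = 2214178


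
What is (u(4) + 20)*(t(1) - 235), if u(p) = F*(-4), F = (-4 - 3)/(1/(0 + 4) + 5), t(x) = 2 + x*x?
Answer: -17632/3 ≈ -5877.3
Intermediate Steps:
t(x) = 2 + x**2
F = -4/3 (F = -7/(1/4 + 5) = -7/21/4 = -7*4/21 = -4/3 ≈ -1.3333)
u(p) = 16/3 (u(p) = -4/3*(-4) = 16/3)
(u(4) + 20)*(t(1) - 235) = (16/3 + 20)*((2 + 1**2) - 235) = 76*((2 + 1) - 235)/3 = 76*(3 - 235)/3 = (76/3)*(-232) = -17632/3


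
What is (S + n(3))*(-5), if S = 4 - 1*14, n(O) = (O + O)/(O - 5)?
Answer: 65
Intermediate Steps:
n(O) = 2*O/(-5 + O) (n(O) = (2*O)/(-5 + O) = 2*O/(-5 + O))
S = -10 (S = 4 - 14 = -10)
(S + n(3))*(-5) = (-10 + 2*3/(-5 + 3))*(-5) = (-10 + 2*3/(-2))*(-5) = (-10 + 2*3*(-1/2))*(-5) = (-10 - 3)*(-5) = -13*(-5) = 65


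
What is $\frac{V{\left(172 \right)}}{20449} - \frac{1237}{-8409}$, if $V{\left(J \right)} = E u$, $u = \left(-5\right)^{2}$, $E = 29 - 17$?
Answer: $\frac{27818113}{171955641} \approx 0.16177$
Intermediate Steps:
$E = 12$ ($E = 29 - 17 = 12$)
$u = 25$
$V{\left(J \right)} = 300$ ($V{\left(J \right)} = 12 \cdot 25 = 300$)
$\frac{V{\left(172 \right)}}{20449} - \frac{1237}{-8409} = \frac{300}{20449} - \frac{1237}{-8409} = 300 \cdot \frac{1}{20449} - - \frac{1237}{8409} = \frac{300}{20449} + \frac{1237}{8409} = \frac{27818113}{171955641}$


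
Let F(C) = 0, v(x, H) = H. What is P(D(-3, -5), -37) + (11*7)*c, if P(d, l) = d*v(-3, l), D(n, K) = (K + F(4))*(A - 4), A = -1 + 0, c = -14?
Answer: -2003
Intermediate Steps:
A = -1
D(n, K) = -5*K (D(n, K) = (K + 0)*(-1 - 4) = K*(-5) = -5*K)
P(d, l) = d*l
P(D(-3, -5), -37) + (11*7)*c = -5*(-5)*(-37) + (11*7)*(-14) = 25*(-37) + 77*(-14) = -925 - 1078 = -2003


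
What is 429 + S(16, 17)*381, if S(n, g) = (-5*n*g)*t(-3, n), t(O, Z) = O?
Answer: 1554909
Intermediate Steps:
S(n, g) = 15*g*n (S(n, g) = -5*n*g*(-3) = -5*g*n*(-3) = 15*g*n)
429 + S(16, 17)*381 = 429 + (15*17*16)*381 = 429 + 4080*381 = 429 + 1554480 = 1554909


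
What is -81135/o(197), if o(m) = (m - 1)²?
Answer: -81135/38416 ≈ -2.1120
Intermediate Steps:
o(m) = (-1 + m)²
-81135/o(197) = -81135/(-1 + 197)² = -81135/(196²) = -81135/38416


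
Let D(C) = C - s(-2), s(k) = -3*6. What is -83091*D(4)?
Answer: -1828002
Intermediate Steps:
s(k) = -18
D(C) = 18 + C (D(C) = C - 1*(-18) = C + 18 = 18 + C)
-83091*D(4) = -83091*(18 + 4) = -83091*22 = -1828002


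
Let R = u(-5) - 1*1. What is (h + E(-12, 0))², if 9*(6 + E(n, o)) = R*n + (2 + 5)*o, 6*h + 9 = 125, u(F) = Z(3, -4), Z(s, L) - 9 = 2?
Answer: 0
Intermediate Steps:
Z(s, L) = 11 (Z(s, L) = 9 + 2 = 11)
u(F) = 11
h = 58/3 (h = -3/2 + (⅙)*125 = -3/2 + 125/6 = 58/3 ≈ 19.333)
R = 10 (R = 11 - 1*1 = 11 - 1 = 10)
E(n, o) = -6 + 7*o/9 + 10*n/9 (E(n, o) = -6 + (10*n + (2 + 5)*o)/9 = -6 + (10*n + 7*o)/9 = -6 + (7*o + 10*n)/9 = -6 + (7*o/9 + 10*n/9) = -6 + 7*o/9 + 10*n/9)
(h + E(-12, 0))² = (58/3 + (-6 + (7/9)*0 + (10/9)*(-12)))² = (58/3 + (-6 + 0 - 40/3))² = (58/3 - 58/3)² = 0² = 0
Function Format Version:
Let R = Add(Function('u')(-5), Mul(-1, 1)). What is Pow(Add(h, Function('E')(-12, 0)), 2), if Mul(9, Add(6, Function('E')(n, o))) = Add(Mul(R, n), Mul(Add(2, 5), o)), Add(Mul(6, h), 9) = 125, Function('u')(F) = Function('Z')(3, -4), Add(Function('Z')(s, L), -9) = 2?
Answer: 0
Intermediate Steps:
Function('Z')(s, L) = 11 (Function('Z')(s, L) = Add(9, 2) = 11)
Function('u')(F) = 11
h = Rational(58, 3) (h = Add(Rational(-3, 2), Mul(Rational(1, 6), 125)) = Add(Rational(-3, 2), Rational(125, 6)) = Rational(58, 3) ≈ 19.333)
R = 10 (R = Add(11, Mul(-1, 1)) = Add(11, -1) = 10)
Function('E')(n, o) = Add(-6, Mul(Rational(7, 9), o), Mul(Rational(10, 9), n)) (Function('E')(n, o) = Add(-6, Mul(Rational(1, 9), Add(Mul(10, n), Mul(Add(2, 5), o)))) = Add(-6, Mul(Rational(1, 9), Add(Mul(10, n), Mul(7, o)))) = Add(-6, Mul(Rational(1, 9), Add(Mul(7, o), Mul(10, n)))) = Add(-6, Add(Mul(Rational(7, 9), o), Mul(Rational(10, 9), n))) = Add(-6, Mul(Rational(7, 9), o), Mul(Rational(10, 9), n)))
Pow(Add(h, Function('E')(-12, 0)), 2) = Pow(Add(Rational(58, 3), Add(-6, Mul(Rational(7, 9), 0), Mul(Rational(10, 9), -12))), 2) = Pow(Add(Rational(58, 3), Add(-6, 0, Rational(-40, 3))), 2) = Pow(Add(Rational(58, 3), Rational(-58, 3)), 2) = Pow(0, 2) = 0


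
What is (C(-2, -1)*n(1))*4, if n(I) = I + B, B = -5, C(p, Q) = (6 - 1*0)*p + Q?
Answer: 208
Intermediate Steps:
C(p, Q) = Q + 6*p (C(p, Q) = (6 + 0)*p + Q = 6*p + Q = Q + 6*p)
n(I) = -5 + I (n(I) = I - 5 = -5 + I)
(C(-2, -1)*n(1))*4 = ((-1 + 6*(-2))*(-5 + 1))*4 = ((-1 - 12)*(-4))*4 = -13*(-4)*4 = 52*4 = 208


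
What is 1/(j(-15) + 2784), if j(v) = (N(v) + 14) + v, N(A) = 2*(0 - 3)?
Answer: 1/2777 ≈ 0.00036010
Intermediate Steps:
N(A) = -6 (N(A) = 2*(-3) = -6)
j(v) = 8 + v (j(v) = (-6 + 14) + v = 8 + v)
1/(j(-15) + 2784) = 1/((8 - 15) + 2784) = 1/(-7 + 2784) = 1/2777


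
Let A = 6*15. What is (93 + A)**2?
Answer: 33489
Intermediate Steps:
A = 90
(93 + A)**2 = (93 + 90)**2 = 183**2 = 33489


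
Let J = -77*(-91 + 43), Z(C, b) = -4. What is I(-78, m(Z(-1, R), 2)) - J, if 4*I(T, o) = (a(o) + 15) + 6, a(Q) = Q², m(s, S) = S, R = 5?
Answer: -14759/4 ≈ -3689.8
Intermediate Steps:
I(T, o) = 21/4 + o²/4 (I(T, o) = ((o² + 15) + 6)/4 = ((15 + o²) + 6)/4 = (21 + o²)/4 = 21/4 + o²/4)
J = 3696 (J = -77*(-48) = 3696)
I(-78, m(Z(-1, R), 2)) - J = (21/4 + (¼)*2²) - 1*3696 = (21/4 + (¼)*4) - 3696 = (21/4 + 1) - 3696 = 25/4 - 3696 = -14759/4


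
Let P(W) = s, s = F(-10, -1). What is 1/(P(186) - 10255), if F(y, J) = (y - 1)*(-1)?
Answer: -1/10244 ≈ -9.7618e-5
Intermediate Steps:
F(y, J) = 1 - y (F(y, J) = (-1 + y)*(-1) = 1 - y)
s = 11 (s = 1 - 1*(-10) = 1 + 10 = 11)
P(W) = 11
1/(P(186) - 10255) = 1/(11 - 10255) = 1/(-10244) = -1/10244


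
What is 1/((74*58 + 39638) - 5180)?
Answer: 1/38750 ≈ 2.5806e-5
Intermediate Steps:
1/((74*58 + 39638) - 5180) = 1/((4292 + 39638) - 5180) = 1/(43930 - 5180) = 1/38750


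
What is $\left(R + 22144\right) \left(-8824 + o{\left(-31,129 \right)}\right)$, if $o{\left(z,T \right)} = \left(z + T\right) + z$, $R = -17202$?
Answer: $-43277094$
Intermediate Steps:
$o{\left(z,T \right)} = T + 2 z$ ($o{\left(z,T \right)} = \left(T + z\right) + z = T + 2 z$)
$\left(R + 22144\right) \left(-8824 + o{\left(-31,129 \right)}\right) = \left(-17202 + 22144\right) \left(-8824 + \left(129 + 2 \left(-31\right)\right)\right) = 4942 \left(-8824 + \left(129 - 62\right)\right) = 4942 \left(-8824 + 67\right) = 4942 \left(-8757\right) = -43277094$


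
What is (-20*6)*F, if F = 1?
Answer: -120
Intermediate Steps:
(-20*6)*F = -20*6*1 = -120*1 = -120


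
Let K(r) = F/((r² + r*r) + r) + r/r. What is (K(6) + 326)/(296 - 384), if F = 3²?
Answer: -8505/2288 ≈ -3.7172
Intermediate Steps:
F = 9
K(r) = 1 + 9/(r + 2*r²) (K(r) = 9/((r² + r*r) + r) + r/r = 9/((r² + r²) + r) + 1 = 9/(2*r² + r) + 1 = 9/(r + 2*r²) + 1 = 1 + 9/(r + 2*r²))
(K(6) + 326)/(296 - 384) = ((9 + 6 + 2*6²)/(6*(1 + 2*6)) + 326)/(296 - 384) = ((9 + 6 + 2*36)/(6*(1 + 12)) + 326)/(-88) = -((⅙)*(9 + 6 + 72)/13 + 326)/88 = -((⅙)*(1/13)*87 + 326)/88 = -(29/26 + 326)/88 = -1/88*8505/26 = -8505/2288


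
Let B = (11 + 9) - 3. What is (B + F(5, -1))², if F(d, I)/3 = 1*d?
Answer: 1024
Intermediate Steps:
F(d, I) = 3*d (F(d, I) = 3*(1*d) = 3*d)
B = 17 (B = 20 - 3 = 17)
(B + F(5, -1))² = (17 + 3*5)² = (17 + 15)² = 32² = 1024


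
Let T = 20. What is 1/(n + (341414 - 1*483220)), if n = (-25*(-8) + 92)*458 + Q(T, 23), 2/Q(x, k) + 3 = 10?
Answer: -7/56488 ≈ -0.00012392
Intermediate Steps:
Q(x, k) = 2/7 (Q(x, k) = 2/(-3 + 10) = 2/7)
n = 936154/7 (n = (-25*(-8) + 92)*458 + 2/7 = (200 + 92)*458 + 2/7 = 292*458 + 2/7 = 133736 + 2/7 = 936154/7 ≈ 1.3374e+5)
1/(n + (341414 - 1*483220)) = 1/(936154/7 + (341414 - 1*483220)) = 1/(936154/7 + (341414 - 483220)) = 1/(936154/7 - 141806) = 1/(-56488/7) = -7/56488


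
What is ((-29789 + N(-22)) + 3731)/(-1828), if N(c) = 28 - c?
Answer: 6502/457 ≈ 14.228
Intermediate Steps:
((-29789 + N(-22)) + 3731)/(-1828) = ((-29789 + (28 - 1*(-22))) + 3731)/(-1828) = ((-29789 + (28 + 22)) + 3731)*(-1/1828) = ((-29789 + 50) + 3731)*(-1/1828) = (-29739 + 3731)*(-1/1828) = -26008*(-1/1828) = 6502/457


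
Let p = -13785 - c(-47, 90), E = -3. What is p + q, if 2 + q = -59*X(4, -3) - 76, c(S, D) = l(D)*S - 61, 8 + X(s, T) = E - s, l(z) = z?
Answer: -8687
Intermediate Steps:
X(s, T) = -11 - s (X(s, T) = -8 + (-3 - s) = -11 - s)
c(S, D) = -61 + D*S (c(S, D) = D*S - 61 = -61 + D*S)
q = 807 (q = -2 + (-59*(-11 - 1*4) - 76) = -2 + (-59*(-11 - 4) - 76) = -2 + (-59*(-15) - 76) = -2 + (885 - 76) = -2 + 809 = 807)
p = -9494 (p = -13785 - (-61 + 90*(-47)) = -13785 - (-61 - 4230) = -13785 - 1*(-4291) = -13785 + 4291 = -9494)
p + q = -9494 + 807 = -8687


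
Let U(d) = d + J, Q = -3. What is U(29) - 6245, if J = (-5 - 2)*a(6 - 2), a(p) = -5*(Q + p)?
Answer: -6181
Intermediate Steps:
a(p) = 15 - 5*p (a(p) = -5*(-3 + p) = 15 - 5*p)
J = 35 (J = (-5 - 2)*(15 - 5*(6 - 2)) = -7*(15 - 5*4) = -7*(15 - 20) = -7*(-5) = 35)
U(d) = 35 + d (U(d) = d + 35 = 35 + d)
U(29) - 6245 = (35 + 29) - 6245 = 64 - 6245 = -6181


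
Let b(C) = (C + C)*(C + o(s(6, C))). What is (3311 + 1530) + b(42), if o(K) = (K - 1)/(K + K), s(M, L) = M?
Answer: 8404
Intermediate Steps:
o(K) = (-1 + K)/(2*K) (o(K) = (-1 + K)/((2*K)) = (-1 + K)*(1/(2*K)) = (-1 + K)/(2*K))
b(C) = 2*C*(5/12 + C) (b(C) = (C + C)*(C + (½)*(-1 + 6)/6) = (2*C)*(C + (½)*(⅙)*5) = (2*C)*(C + 5/12) = (2*C)*(5/12 + C) = 2*C*(5/12 + C))
(3311 + 1530) + b(42) = (3311 + 1530) + (⅙)*42*(5 + 12*42) = 4841 + (⅙)*42*(5 + 504) = 4841 + (⅙)*42*509 = 4841 + 3563 = 8404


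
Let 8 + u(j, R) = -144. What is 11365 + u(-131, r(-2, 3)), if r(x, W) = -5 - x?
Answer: 11213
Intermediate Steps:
u(j, R) = -152 (u(j, R) = -8 - 144 = -152)
11365 + u(-131, r(-2, 3)) = 11365 - 152 = 11213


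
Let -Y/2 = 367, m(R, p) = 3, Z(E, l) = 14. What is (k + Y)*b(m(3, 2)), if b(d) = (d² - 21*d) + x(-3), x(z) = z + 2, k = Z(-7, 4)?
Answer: 39600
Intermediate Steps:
Y = -734 (Y = -2*367 = -734)
k = 14
x(z) = 2 + z
b(d) = -1 + d² - 21*d (b(d) = (d² - 21*d) + (2 - 3) = (d² - 21*d) - 1 = -1 + d² - 21*d)
(k + Y)*b(m(3, 2)) = (14 - 734)*(-1 + 3² - 21*3) = -720*(-1 + 9 - 63) = -720*(-55) = 39600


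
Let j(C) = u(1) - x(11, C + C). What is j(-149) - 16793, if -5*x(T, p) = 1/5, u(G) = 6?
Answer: -419674/25 ≈ -16787.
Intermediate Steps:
x(T, p) = -1/25 (x(T, p) = -⅕/5 = -⅕*⅕ = -1/25)
j(C) = 151/25 (j(C) = 6 - 1*(-1/25) = 6 + 1/25 = 151/25)
j(-149) - 16793 = 151/25 - 16793 = -419674/25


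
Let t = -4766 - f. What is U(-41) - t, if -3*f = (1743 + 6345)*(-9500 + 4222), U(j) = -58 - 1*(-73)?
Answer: 14234269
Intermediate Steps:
U(j) = 15 (U(j) = -58 + 73 = 15)
f = 14229488 (f = -(1743 + 6345)*(-9500 + 4222)/3 = -2696*(-5278) = -⅓*(-42688464) = 14229488)
t = -14234254 (t = -4766 - 1*14229488 = -4766 - 14229488 = -14234254)
U(-41) - t = 15 - 1*(-14234254) = 15 + 14234254 = 14234269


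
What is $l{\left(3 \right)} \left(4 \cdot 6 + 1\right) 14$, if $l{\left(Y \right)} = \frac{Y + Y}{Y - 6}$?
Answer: $-700$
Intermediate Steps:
$l{\left(Y \right)} = \frac{2 Y}{-6 + Y}$
$l{\left(3 \right)} \left(4 \cdot 6 + 1\right) 14 = 2 \cdot 3 \frac{1}{-6 + 3} \left(4 \cdot 6 + 1\right) 14 = 2 \cdot 3 \frac{1}{-3} \left(24 + 1\right) 14 = 2 \cdot 3 \left(- \frac{1}{3}\right) 25 \cdot 14 = \left(-2\right) 25 \cdot 14 = \left(-50\right) 14 = -700$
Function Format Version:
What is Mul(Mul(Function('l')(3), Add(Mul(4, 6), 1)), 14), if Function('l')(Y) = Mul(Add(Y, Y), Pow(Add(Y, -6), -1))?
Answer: -700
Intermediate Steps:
Function('l')(Y) = Mul(2, Y, Pow(Add(-6, Y), -1)) (Function('l')(Y) = Mul(Mul(2, Y), Pow(Add(-6, Y), -1)) = Mul(2, Y, Pow(Add(-6, Y), -1)))
Mul(Mul(Function('l')(3), Add(Mul(4, 6), 1)), 14) = Mul(Mul(Mul(2, 3, Pow(Add(-6, 3), -1)), Add(Mul(4, 6), 1)), 14) = Mul(Mul(Mul(2, 3, Pow(-3, -1)), Add(24, 1)), 14) = Mul(Mul(Mul(2, 3, Rational(-1, 3)), 25), 14) = Mul(Mul(-2, 25), 14) = Mul(-50, 14) = -700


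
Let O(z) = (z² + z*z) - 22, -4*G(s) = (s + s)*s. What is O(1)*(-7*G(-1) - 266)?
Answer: 5250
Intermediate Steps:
G(s) = -s²/2 (G(s) = -(s + s)*s/4 = -2*s*s/4 = -s²/2)
O(z) = -22 + 2*z² (O(z) = (z² + z²) - 22 = 2*z² - 22 = -22 + 2*z²)
O(1)*(-7*G(-1) - 266) = (-22 + 2*1²)*(-(-7)*(-1)²/2 - 266) = (-22 + 2*1)*(-(-7)/2 - 266) = (-22 + 2)*(-7*(-½) - 266) = -20*(7/2 - 266) = -20*(-525/2) = 5250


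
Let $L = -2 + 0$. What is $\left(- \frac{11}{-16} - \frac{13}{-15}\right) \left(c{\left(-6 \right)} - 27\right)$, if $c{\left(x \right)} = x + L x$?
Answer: $- \frac{2611}{80} \approx -32.638$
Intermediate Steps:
$L = -2$
$c{\left(x \right)} = - x$ ($c{\left(x \right)} = x - 2 x = - x$)
$\left(- \frac{11}{-16} - \frac{13}{-15}\right) \left(c{\left(-6 \right)} - 27\right) = \left(- \frac{11}{-16} - \frac{13}{-15}\right) \left(\left(-1\right) \left(-6\right) - 27\right) = \left(\left(-11\right) \left(- \frac{1}{16}\right) - - \frac{13}{15}\right) \left(6 - 27\right) = \left(\frac{11}{16} + \frac{13}{15}\right) \left(-21\right) = \frac{373}{240} \left(-21\right) = - \frac{2611}{80}$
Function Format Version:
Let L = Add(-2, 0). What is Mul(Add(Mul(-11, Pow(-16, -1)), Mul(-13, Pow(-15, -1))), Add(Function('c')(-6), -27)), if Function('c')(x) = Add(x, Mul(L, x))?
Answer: Rational(-2611, 80) ≈ -32.638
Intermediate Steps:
L = -2
Function('c')(x) = Mul(-1, x) (Function('c')(x) = Add(x, Mul(-2, x)) = Mul(-1, x))
Mul(Add(Mul(-11, Pow(-16, -1)), Mul(-13, Pow(-15, -1))), Add(Function('c')(-6), -27)) = Mul(Add(Mul(-11, Pow(-16, -1)), Mul(-13, Pow(-15, -1))), Add(Mul(-1, -6), -27)) = Mul(Add(Mul(-11, Rational(-1, 16)), Mul(-13, Rational(-1, 15))), Add(6, -27)) = Mul(Add(Rational(11, 16), Rational(13, 15)), -21) = Mul(Rational(373, 240), -21) = Rational(-2611, 80)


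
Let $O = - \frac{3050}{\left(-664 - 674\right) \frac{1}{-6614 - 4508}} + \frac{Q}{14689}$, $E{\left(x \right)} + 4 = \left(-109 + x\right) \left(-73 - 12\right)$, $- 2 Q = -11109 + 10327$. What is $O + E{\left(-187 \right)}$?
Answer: $- \frac{1934074075}{9826941} \approx -196.81$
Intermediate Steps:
$Q = 391$ ($Q = - \frac{-11109 + 10327}{2} = \left(- \frac{1}{2}\right) \left(-782\right) = 391$)
$E{\left(x \right)} = 9261 - 85 x$ ($E{\left(x \right)} = -4 + \left(-109 + x\right) \left(-73 - 12\right) = -4 + \left(-109 + x\right) \left(-85\right) = -4 - \left(-9265 + 85 x\right) = 9261 - 85 x$)
$O = - \frac{249140601871}{9826941}$ ($O = - \frac{3050}{\left(-664 - 674\right) \frac{1}{-6614 - 4508}} + \frac{391}{14689} = - \frac{3050}{\left(-1338\right) \frac{1}{-11122}} + 391 \cdot \frac{1}{14689} = - \frac{3050}{\left(-1338\right) \left(- \frac{1}{11122}\right)} + \frac{391}{14689} = - \frac{3050}{\frac{669}{5561}} + \frac{391}{14689} = \left(-3050\right) \frac{5561}{669} + \frac{391}{14689} = - \frac{16961050}{669} + \frac{391}{14689} = - \frac{249140601871}{9826941} \approx -25353.0$)
$O + E{\left(-187 \right)} = - \frac{249140601871}{9826941} + \left(9261 - -15895\right) = - \frac{249140601871}{9826941} + \left(9261 + 15895\right) = - \frac{249140601871}{9826941} + 25156 = - \frac{1934074075}{9826941}$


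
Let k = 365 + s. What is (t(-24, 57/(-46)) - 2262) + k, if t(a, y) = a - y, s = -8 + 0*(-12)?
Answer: -88677/46 ≈ -1927.8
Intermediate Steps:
s = -8 (s = -8 + 0 = -8)
k = 357 (k = 365 - 8 = 357)
(t(-24, 57/(-46)) - 2262) + k = ((-24 - 57/(-46)) - 2262) + 357 = ((-24 - 57*(-1)/46) - 2262) + 357 = ((-24 - 1*(-57/46)) - 2262) + 357 = ((-24 + 57/46) - 2262) + 357 = (-1047/46 - 2262) + 357 = -105099/46 + 357 = -88677/46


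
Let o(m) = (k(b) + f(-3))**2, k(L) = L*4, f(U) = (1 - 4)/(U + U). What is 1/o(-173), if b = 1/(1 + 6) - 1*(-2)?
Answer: 196/16129 ≈ 0.012152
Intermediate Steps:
f(U) = -3/(2*U) (f(U) = -3*1/(2*U) = -3/(2*U))
b = 15/7 (b = 1/7 + 2 = 15/7 ≈ 2.1429)
k(L) = 4*L
o(m) = 16129/196 (o(m) = (4*(15/7) - 3/2/(-3))**2 = (60/7 - 3/2*(-1/3))**2 = (60/7 + 1/2)**2 = (127/14)**2 = 16129/196)
1/o(-173) = 1/(16129/196) = 196/16129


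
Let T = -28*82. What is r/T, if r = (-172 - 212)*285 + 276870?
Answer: -83715/1148 ≈ -72.922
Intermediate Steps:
T = -2296
r = 167430 (r = -384*285 + 276870 = -109440 + 276870 = 167430)
r/T = 167430/(-2296) = 167430*(-1/2296) = -83715/1148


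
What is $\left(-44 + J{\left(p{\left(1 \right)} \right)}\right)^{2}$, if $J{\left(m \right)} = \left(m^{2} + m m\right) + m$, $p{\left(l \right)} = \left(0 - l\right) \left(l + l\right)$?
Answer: $1444$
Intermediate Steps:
$p{\left(l \right)} = - 2 l^{2}$ ($p{\left(l \right)} = - l 2 l = - 2 l^{2}$)
$J{\left(m \right)} = m + 2 m^{2}$ ($J{\left(m \right)} = \left(m^{2} + m^{2}\right) + m = 2 m^{2} + m = m + 2 m^{2}$)
$\left(-44 + J{\left(p{\left(1 \right)} \right)}\right)^{2} = \left(-44 + - 2 \cdot 1^{2} \left(1 + 2 \left(- 2 \cdot 1^{2}\right)\right)\right)^{2} = \left(-44 + \left(-2\right) 1 \left(1 + 2 \left(\left(-2\right) 1\right)\right)\right)^{2} = \left(-44 - 2 \left(1 + 2 \left(-2\right)\right)\right)^{2} = \left(-44 - 2 \left(1 - 4\right)\right)^{2} = \left(-44 - -6\right)^{2} = \left(-44 + 6\right)^{2} = \left(-38\right)^{2} = 1444$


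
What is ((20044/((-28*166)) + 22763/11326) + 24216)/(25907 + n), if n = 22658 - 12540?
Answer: 1034649089/1539344975 ≈ 0.67214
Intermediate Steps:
n = 10118
((20044/((-28*166)) + 22763/11326) + 24216)/(25907 + n) = ((20044/((-28*166)) + 22763/11326) + 24216)/(25907 + 10118) = ((20044/(-4648) + 22763*(1/11326)) + 24216)/36025 = ((20044*(-1/4648) + 22763/11326) + 24216)*(1/36025) = ((-5011/1162 + 22763/11326) + 24216)*(1/36025) = (-1082285/470029 + 24216)*(1/36025) = (11381139979/470029)*(1/36025) = 1034649089/1539344975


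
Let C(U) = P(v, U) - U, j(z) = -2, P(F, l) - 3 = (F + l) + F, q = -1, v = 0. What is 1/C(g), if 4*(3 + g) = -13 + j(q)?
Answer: ⅓ ≈ 0.33333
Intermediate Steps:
P(F, l) = 3 + l + 2*F (P(F, l) = 3 + ((F + l) + F) = 3 + (l + 2*F) = 3 + l + 2*F)
g = -27/4 (g = -3 + (-13 - 2)/4 = -3 + (¼)*(-15) = -3 - 15/4 = -27/4 ≈ -6.7500)
C(U) = 3 (C(U) = (3 + U + 2*0) - U = (3 + U + 0) - U = (3 + U) - U = 3)
1/C(g) = 1/3 = ⅓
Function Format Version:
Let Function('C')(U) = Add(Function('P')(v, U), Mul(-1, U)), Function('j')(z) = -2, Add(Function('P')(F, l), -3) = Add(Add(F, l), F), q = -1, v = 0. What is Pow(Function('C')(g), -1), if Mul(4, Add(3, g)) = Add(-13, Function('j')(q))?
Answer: Rational(1, 3) ≈ 0.33333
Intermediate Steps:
Function('P')(F, l) = Add(3, l, Mul(2, F)) (Function('P')(F, l) = Add(3, Add(Add(F, l), F)) = Add(3, Add(l, Mul(2, F))) = Add(3, l, Mul(2, F)))
g = Rational(-27, 4) (g = Add(-3, Mul(Rational(1, 4), Add(-13, -2))) = Add(-3, Mul(Rational(1, 4), -15)) = Add(-3, Rational(-15, 4)) = Rational(-27, 4) ≈ -6.7500)
Function('C')(U) = 3 (Function('C')(U) = Add(Add(3, U, Mul(2, 0)), Mul(-1, U)) = Add(Add(3, U, 0), Mul(-1, U)) = Add(Add(3, U), Mul(-1, U)) = 3)
Pow(Function('C')(g), -1) = Pow(3, -1) = Rational(1, 3)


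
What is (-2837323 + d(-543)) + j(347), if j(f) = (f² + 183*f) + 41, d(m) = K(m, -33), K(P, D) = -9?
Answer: -2653381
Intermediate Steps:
d(m) = -9
j(f) = 41 + f² + 183*f
(-2837323 + d(-543)) + j(347) = (-2837323 - 9) + (41 + 347² + 183*347) = -2837332 + (41 + 120409 + 63501) = -2837332 + 183951 = -2653381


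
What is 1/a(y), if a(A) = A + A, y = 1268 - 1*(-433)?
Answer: 1/3402 ≈ 0.00029394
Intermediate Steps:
y = 1701 (y = 1268 + 433 = 1701)
a(A) = 2*A
1/a(y) = 1/(2*1701) = 1/3402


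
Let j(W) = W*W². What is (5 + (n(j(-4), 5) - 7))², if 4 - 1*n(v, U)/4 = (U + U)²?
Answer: 148996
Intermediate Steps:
j(W) = W³
n(v, U) = 16 - 16*U² (n(v, U) = 16 - 4*(U + U)² = 16 - 4*4*U² = 16 - 16*U²)
(5 + (n(j(-4), 5) - 7))² = (5 + ((16 - 16*5²) - 7))² = (5 + ((16 - 16*25) - 7))² = (5 + ((16 - 400) - 7))² = (5 + (-384 - 7))² = (5 - 391)² = (-386)² = 148996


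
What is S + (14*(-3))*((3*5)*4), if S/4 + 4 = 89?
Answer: -2180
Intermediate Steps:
S = 340 (S = -16 + 4*89 = -16 + 356 = 340)
S + (14*(-3))*((3*5)*4) = 340 + (14*(-3))*((3*5)*4) = 340 - 630*4 = 340 - 42*60 = 340 - 2520 = -2180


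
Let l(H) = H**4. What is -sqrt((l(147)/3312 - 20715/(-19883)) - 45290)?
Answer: -sqrt(320215569851336263)/1829236 ≈ -309.35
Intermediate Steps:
-sqrt((l(147)/3312 - 20715/(-19883)) - 45290) = -sqrt((147**4/3312 - 20715/(-19883)) - 45290) = -sqrt((466948881*(1/3312) - 20715*(-1/19883)) - 45290) = -sqrt((51883209/368 + 20715/19883) - 45290) = -sqrt(1031601467667/7316944 - 45290) = -sqrt(700217073907/7316944) = -sqrt(320215569851336263)/1829236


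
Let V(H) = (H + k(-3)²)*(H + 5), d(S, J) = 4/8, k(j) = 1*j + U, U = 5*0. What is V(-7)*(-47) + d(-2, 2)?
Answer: 377/2 ≈ 188.50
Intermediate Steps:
U = 0
k(j) = j (k(j) = 1*j + 0 = j + 0 = j)
d(S, J) = ½ (d(S, J) = 4*(⅛) = ½)
V(H) = (5 + H)*(9 + H) (V(H) = (H + (-3)²)*(H + 5) = (H + 9)*(5 + H) = (9 + H)*(5 + H) = (5 + H)*(9 + H))
V(-7)*(-47) + d(-2, 2) = (45 + (-7)² + 14*(-7))*(-47) + ½ = (45 + 49 - 98)*(-47) + ½ = -4*(-47) + ½ = 188 + ½ = 377/2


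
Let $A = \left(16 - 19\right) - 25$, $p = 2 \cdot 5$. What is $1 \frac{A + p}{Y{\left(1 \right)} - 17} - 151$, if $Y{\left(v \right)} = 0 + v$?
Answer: $- \frac{1199}{8} \approx -149.88$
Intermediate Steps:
$Y{\left(v \right)} = v$
$p = 10$
$A = -28$ ($A = -3 - 25 = -28$)
$1 \frac{A + p}{Y{\left(1 \right)} - 17} - 151 = 1 \frac{-28 + 10}{1 - 17} - 151 = 1 \left(- \frac{18}{-16}\right) - 151 = 1 \left(\left(-18\right) \left(- \frac{1}{16}\right)\right) - 151 = 1 \cdot \frac{9}{8} - 151 = \frac{9}{8} - 151 = - \frac{1199}{8}$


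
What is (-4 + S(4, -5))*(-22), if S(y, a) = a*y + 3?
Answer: 462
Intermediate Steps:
S(y, a) = 3 + a*y
(-4 + S(4, -5))*(-22) = (-4 + (3 - 5*4))*(-22) = (-4 + (3 - 20))*(-22) = (-4 - 17)*(-22) = -21*(-22) = 462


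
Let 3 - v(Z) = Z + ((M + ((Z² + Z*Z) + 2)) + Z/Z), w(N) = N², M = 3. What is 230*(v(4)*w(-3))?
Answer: -80730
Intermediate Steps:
v(Z) = -3 - Z - 2*Z² (v(Z) = 3 - (Z + ((3 + ((Z² + Z*Z) + 2)) + Z/Z)) = 3 - (Z + ((3 + ((Z² + Z²) + 2)) + 1)) = 3 - (Z + ((3 + (2*Z² + 2)) + 1)) = 3 - (Z + ((3 + (2 + 2*Z²)) + 1)) = 3 - (Z + ((5 + 2*Z²) + 1)) = 3 - (Z + (6 + 2*Z²)) = 3 - (6 + Z + 2*Z²) = 3 + (-6 - Z - 2*Z²) = -3 - Z - 2*Z²)
230*(v(4)*w(-3)) = 230*((-3 - 1*4 - 2*4²)*(-3)²) = 230*((-3 - 4 - 2*16)*9) = 230*((-3 - 4 - 32)*9) = 230*(-39*9) = 230*(-351) = -80730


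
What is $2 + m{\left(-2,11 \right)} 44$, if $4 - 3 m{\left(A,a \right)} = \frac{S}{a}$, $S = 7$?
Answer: $\frac{154}{3} \approx 51.333$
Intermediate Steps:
$m{\left(A,a \right)} = \frac{4}{3} - \frac{7}{3 a}$ ($m{\left(A,a \right)} = \frac{4}{3} - \frac{7 \frac{1}{a}}{3} = \frac{4}{3} - \frac{7}{3 a}$)
$2 + m{\left(-2,11 \right)} 44 = 2 + \frac{-7 + 4 \cdot 11}{3 \cdot 11} \cdot 44 = 2 + \frac{1}{3} \cdot \frac{1}{11} \left(-7 + 44\right) 44 = 2 + \frac{1}{3} \cdot \frac{1}{11} \cdot 37 \cdot 44 = 2 + \frac{37}{33} \cdot 44 = 2 + \frac{148}{3} = \frac{154}{3}$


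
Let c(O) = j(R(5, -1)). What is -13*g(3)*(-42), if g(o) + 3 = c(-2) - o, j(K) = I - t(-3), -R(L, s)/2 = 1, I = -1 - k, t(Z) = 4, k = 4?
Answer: -8190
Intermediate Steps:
I = -5 (I = -1 - 1*4 = -1 - 4 = -5)
R(L, s) = -2 (R(L, s) = -2*1 = -2)
j(K) = -9 (j(K) = -5 - 1*4 = -5 - 4 = -9)
c(O) = -9
g(o) = -12 - o (g(o) = -3 + (-9 - o) = -12 - o)
-13*g(3)*(-42) = -13*(-12 - 1*3)*(-42) = -13*(-12 - 3)*(-42) = -13*(-15)*(-42) = 195*(-42) = -8190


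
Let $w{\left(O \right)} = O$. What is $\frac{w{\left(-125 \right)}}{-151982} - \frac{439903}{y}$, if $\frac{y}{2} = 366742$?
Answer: $- \frac{33382826123}{55738182644} \approx -0.59892$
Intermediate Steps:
$y = 733484$ ($y = 2 \cdot 366742 = 733484$)
$\frac{w{\left(-125 \right)}}{-151982} - \frac{439903}{y} = - \frac{125}{-151982} - \frac{439903}{733484} = \left(-125\right) \left(- \frac{1}{151982}\right) - \frac{439903}{733484} = \frac{125}{151982} - \frac{439903}{733484} = - \frac{33382826123}{55738182644}$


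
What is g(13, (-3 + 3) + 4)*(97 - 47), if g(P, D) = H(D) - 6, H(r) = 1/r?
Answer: -575/2 ≈ -287.50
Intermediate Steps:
g(P, D) = -6 + 1/D (g(P, D) = 1/D - 6 = -6 + 1/D)
g(13, (-3 + 3) + 4)*(97 - 47) = (-6 + 1/((-3 + 3) + 4))*(97 - 47) = (-6 + 1/(0 + 4))*50 = (-6 + 1/4)*50 = -23/4*50 = -575/2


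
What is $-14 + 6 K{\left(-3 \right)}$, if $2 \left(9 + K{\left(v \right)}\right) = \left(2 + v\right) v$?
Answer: $-59$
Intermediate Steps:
$K{\left(v \right)} = -9 + \frac{v \left(2 + v\right)}{2}$ ($K{\left(v \right)} = -9 + \frac{\left(2 + v\right) v}{2} = -9 + \frac{v \left(2 + v\right)}{2}$)
$-14 + 6 K{\left(-3 \right)} = -14 + 6 \left(-9 - 3 + \frac{\left(-3\right)^{2}}{2}\right) = -14 + 6 \left(-9 - 3 + \frac{1}{2} \cdot 9\right) = -14 + 6 \left(-9 - 3 + \frac{9}{2}\right) = -14 + 6 \left(- \frac{15}{2}\right) = -14 - 45 = -59$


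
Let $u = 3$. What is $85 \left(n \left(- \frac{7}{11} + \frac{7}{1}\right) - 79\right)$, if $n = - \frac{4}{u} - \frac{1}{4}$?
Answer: $- \frac{499715}{66} \approx -7571.4$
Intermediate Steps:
$n = - \frac{19}{12}$ ($n = - \frac{4}{3} - \frac{1}{4} = - \frac{19}{12} \approx -1.5833$)
$85 \left(n \left(- \frac{7}{11} + \frac{7}{1}\right) - 79\right) = 85 \left(- \frac{19 \left(- \frac{7}{11} + \frac{7}{1}\right)}{12} - 79\right) = 85 \left(- \frac{19 \left(\left(-7\right) \frac{1}{11} + 7 \cdot 1\right)}{12} - 79\right) = 85 \left(- \frac{19 \left(- \frac{7}{11} + 7\right)}{12} - 79\right) = 85 \left(\left(- \frac{19}{12}\right) \frac{70}{11} - 79\right) = 85 \left(- \frac{665}{66} - 79\right) = 85 \left(- \frac{5879}{66}\right) = - \frac{499715}{66}$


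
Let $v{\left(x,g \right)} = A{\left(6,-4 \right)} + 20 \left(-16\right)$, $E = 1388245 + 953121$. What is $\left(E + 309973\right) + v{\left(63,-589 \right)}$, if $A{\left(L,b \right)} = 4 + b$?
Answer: $2651019$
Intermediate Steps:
$E = 2341366$
$v{\left(x,g \right)} = -320$ ($v{\left(x,g \right)} = \left(4 - 4\right) + 20 \left(-16\right) = 0 - 320 = -320$)
$\left(E + 309973\right) + v{\left(63,-589 \right)} = \left(2341366 + 309973\right) - 320 = 2651339 - 320 = 2651019$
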